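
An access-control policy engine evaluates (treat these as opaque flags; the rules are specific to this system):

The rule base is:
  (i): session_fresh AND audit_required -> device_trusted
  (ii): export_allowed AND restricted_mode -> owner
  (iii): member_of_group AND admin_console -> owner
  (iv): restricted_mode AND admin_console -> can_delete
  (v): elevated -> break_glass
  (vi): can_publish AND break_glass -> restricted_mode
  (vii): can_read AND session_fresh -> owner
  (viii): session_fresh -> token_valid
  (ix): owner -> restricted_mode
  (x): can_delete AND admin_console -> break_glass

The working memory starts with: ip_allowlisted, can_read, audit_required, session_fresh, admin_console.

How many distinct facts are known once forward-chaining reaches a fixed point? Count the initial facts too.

Round 1 fires (i), (vii), (viii), giving device_trusted, owner, token_valid.
Round 2 fires (ix), giving restricted_mode.
Round 3 fires (iv), giving can_delete.
Round 4 fires (x), giving break_glass.
Closure: {admin_console, audit_required, break_glass, can_delete, can_read, device_trusted, ip_allowlisted, owner, restricted_mode, session_fresh, token_valid} — 11 facts.

11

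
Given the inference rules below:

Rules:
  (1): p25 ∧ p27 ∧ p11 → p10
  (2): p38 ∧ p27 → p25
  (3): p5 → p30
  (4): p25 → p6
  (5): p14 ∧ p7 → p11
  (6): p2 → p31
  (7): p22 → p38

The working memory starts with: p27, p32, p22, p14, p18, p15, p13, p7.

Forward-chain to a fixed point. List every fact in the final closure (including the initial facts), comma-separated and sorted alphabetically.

Round 1: (5) [p14 ∧ p7 → p11]; (7) [p22 → p38]. Adds p11, p38.
Round 2: (2) [p38 ∧ p27 → p25]. Adds p25.
Round 3: (1) [p25 ∧ p27 ∧ p11 → p10]; (4) [p25 → p6]. Adds p10, p6.

p10, p11, p13, p14, p15, p18, p22, p25, p27, p32, p38, p6, p7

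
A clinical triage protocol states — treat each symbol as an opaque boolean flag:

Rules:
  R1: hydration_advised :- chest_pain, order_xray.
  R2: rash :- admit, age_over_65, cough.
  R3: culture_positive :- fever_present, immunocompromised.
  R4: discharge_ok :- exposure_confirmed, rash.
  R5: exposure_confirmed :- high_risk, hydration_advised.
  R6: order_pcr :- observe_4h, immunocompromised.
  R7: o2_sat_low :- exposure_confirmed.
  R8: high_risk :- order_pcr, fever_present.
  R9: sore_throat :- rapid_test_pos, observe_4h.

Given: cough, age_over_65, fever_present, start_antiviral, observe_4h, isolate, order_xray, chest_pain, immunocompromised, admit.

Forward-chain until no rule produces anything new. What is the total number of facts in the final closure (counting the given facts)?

Round 1: R1 [hydration_advised :- chest_pain, order_xray.]; R2 [rash :- admit, age_over_65, cough.]; R3 [culture_positive :- fever_present, immunocompromised.]; R6 [order_pcr :- observe_4h, immunocompromised.]. New: hydration_advised, rash, culture_positive, order_pcr.
Round 2: R8 [high_risk :- order_pcr, fever_present.]. New: high_risk.
Round 3: R5 [exposure_confirmed :- high_risk, hydration_advised.]. New: exposure_confirmed.
Round 4: R4 [discharge_ok :- exposure_confirmed, rash.]; R7 [o2_sat_low :- exposure_confirmed.]. New: discharge_ok, o2_sat_low.
Closure: {admit, age_over_65, chest_pain, cough, culture_positive, discharge_ok, exposure_confirmed, fever_present, high_risk, hydration_advised, immunocompromised, isolate, o2_sat_low, observe_4h, order_pcr, order_xray, rash, start_antiviral} — 18 facts.

18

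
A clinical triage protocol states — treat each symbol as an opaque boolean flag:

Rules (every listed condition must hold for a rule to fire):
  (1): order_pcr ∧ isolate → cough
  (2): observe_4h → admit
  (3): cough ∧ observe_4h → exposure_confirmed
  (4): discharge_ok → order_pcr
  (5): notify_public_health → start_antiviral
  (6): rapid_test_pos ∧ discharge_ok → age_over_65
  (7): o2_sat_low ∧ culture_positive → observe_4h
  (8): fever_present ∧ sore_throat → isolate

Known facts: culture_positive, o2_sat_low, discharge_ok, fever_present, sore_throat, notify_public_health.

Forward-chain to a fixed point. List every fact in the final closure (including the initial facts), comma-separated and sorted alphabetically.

admit, cough, culture_positive, discharge_ok, exposure_confirmed, fever_present, isolate, notify_public_health, o2_sat_low, observe_4h, order_pcr, sore_throat, start_antiviral

Round 1 fires (4), (5), (7), (8), giving order_pcr, start_antiviral, observe_4h, isolate.
Round 2 fires (1), (2), giving cough, admit.
Round 3 fires (3), giving exposure_confirmed.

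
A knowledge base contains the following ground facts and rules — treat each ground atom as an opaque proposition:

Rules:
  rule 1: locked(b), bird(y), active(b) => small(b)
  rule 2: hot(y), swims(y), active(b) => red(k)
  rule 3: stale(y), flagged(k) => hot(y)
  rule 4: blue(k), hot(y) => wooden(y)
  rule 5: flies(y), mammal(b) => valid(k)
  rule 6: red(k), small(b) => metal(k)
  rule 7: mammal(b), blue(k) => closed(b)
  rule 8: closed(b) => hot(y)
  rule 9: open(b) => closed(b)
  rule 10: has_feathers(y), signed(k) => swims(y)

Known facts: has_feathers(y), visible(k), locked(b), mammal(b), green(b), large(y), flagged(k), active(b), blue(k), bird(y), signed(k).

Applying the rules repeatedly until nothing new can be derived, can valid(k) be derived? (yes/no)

Round 1: rule 1 [locked(b), bird(y), active(b) => small(b)]; rule 7 [mammal(b), blue(k) => closed(b)]; rule 10 [has_feathers(y), signed(k) => swims(y)]. New: small(b), closed(b), swims(y).
Round 2: rule 8 [closed(b) => hot(y)]. New: hot(y).
Round 3: rule 2 [hot(y), swims(y), active(b) => red(k)]; rule 4 [blue(k), hot(y) => wooden(y)]. New: red(k), wooden(y).
Round 4: rule 6 [red(k), small(b) => metal(k)]. New: metal(k).
Fixed point reached. valid(k) is concluded only by rule 5; rule 5 needs flies(y) (never derived).

no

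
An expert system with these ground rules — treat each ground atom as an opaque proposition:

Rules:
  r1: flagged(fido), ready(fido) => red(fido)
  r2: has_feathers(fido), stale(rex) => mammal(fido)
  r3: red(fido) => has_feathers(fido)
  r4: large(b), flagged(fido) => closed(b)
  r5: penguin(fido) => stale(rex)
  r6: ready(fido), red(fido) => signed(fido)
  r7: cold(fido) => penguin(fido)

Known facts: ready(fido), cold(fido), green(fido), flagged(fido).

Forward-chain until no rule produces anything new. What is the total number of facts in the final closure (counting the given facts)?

Round 1: r1 [flagged(fido), ready(fido) => red(fido)]; r7 [cold(fido) => penguin(fido)]. New: red(fido), penguin(fido).
Round 2: r3 [red(fido) => has_feathers(fido)]; r5 [penguin(fido) => stale(rex)]; r6 [ready(fido), red(fido) => signed(fido)]. New: has_feathers(fido), stale(rex), signed(fido).
Round 3: r2 [has_feathers(fido), stale(rex) => mammal(fido)]. New: mammal(fido).
Closure: {cold(fido), flagged(fido), green(fido), has_feathers(fido), mammal(fido), penguin(fido), ready(fido), red(fido), signed(fido), stale(rex)} — 10 facts.

10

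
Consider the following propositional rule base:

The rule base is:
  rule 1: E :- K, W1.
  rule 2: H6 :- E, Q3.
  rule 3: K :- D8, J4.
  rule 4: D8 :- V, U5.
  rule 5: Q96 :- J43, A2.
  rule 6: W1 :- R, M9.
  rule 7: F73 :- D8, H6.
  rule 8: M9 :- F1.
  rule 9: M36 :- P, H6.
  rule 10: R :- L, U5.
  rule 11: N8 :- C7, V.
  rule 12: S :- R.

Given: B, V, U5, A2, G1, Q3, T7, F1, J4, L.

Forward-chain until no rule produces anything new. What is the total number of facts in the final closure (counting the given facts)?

Round 1 — rule 4, rule 8, rule 10, derive D8, M9, R.
Round 2 — rule 3, rule 6, rule 12, derive K, W1, S.
Round 3 — rule 1, derive E.
Round 4 — rule 2, derive H6.
Round 5 — rule 7, derive F73.
Closure: {A2, B, D8, E, F1, F73, G1, H6, J4, K, L, M9, Q3, R, S, T7, U5, V, W1} — 19 facts.

19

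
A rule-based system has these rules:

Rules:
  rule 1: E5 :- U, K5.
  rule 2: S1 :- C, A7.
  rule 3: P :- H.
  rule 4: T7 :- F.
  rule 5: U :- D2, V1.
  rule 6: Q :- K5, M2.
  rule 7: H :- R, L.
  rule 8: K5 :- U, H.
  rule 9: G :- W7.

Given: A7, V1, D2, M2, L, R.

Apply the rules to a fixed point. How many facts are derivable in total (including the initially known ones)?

12

[1] rule 5 [U :- D2, V1.]; rule 7 [H :- R, L.]. ⇒ new: U, H.
[2] rule 3 [P :- H.]; rule 8 [K5 :- U, H.]. ⇒ new: P, K5.
[3] rule 1 [E5 :- U, K5.]; rule 6 [Q :- K5, M2.]. ⇒ new: E5, Q.
Closure: {A7, D2, E5, H, K5, L, M2, P, Q, R, U, V1} — 12 facts.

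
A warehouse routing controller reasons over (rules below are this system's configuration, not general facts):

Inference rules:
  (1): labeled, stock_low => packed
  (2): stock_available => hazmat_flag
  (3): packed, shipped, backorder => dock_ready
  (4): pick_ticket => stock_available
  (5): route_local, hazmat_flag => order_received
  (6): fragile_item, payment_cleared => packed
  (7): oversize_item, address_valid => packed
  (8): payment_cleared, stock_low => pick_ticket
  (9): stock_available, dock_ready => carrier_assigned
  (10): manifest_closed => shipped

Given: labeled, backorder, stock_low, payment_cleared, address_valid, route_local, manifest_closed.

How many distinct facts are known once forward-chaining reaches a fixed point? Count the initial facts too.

15

Round 1: (1) [labeled, stock_low => packed]; (8) [payment_cleared, stock_low => pick_ticket]; (10) [manifest_closed => shipped]. New: packed, pick_ticket, shipped.
Round 2: (3) [packed, shipped, backorder => dock_ready]; (4) [pick_ticket => stock_available]. New: dock_ready, stock_available.
Round 3: (2) [stock_available => hazmat_flag]; (9) [stock_available, dock_ready => carrier_assigned]. New: hazmat_flag, carrier_assigned.
Round 4: (5) [route_local, hazmat_flag => order_received]. New: order_received.
Closure: {address_valid, backorder, carrier_assigned, dock_ready, hazmat_flag, labeled, manifest_closed, order_received, packed, payment_cleared, pick_ticket, route_local, shipped, stock_available, stock_low} — 15 facts.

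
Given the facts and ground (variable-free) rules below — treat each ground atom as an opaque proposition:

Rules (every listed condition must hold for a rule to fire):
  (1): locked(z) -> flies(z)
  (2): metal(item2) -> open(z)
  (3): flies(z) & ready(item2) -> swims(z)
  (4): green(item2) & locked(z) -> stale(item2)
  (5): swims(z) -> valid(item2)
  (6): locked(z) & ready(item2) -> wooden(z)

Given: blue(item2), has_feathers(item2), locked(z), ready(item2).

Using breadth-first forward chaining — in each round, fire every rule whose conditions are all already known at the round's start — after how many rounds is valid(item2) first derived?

Round 1: (1) [locked(z) -> flies(z)]; (6) [locked(z) & ready(item2) -> wooden(z)]. Adds flies(z), wooden(z).
Round 2: (3) [flies(z) & ready(item2) -> swims(z)]. Adds swims(z).
Round 3: (5) [swims(z) -> valid(item2)]. Adds valid(item2).
valid(item2) first appears in round 3.

3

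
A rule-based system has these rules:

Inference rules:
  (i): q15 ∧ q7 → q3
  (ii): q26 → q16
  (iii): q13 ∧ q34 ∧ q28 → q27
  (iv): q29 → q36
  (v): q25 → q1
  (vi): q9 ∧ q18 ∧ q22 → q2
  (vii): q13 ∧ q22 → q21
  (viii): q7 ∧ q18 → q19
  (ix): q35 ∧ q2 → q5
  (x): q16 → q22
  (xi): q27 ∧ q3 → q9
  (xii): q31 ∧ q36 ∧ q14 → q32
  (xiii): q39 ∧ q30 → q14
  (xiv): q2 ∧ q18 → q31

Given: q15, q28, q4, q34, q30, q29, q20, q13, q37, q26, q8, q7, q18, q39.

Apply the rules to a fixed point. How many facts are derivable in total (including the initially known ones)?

Round 1: (i) [q15 ∧ q7 → q3]; (ii) [q26 → q16]; (iii) [q13 ∧ q34 ∧ q28 → q27]; (iv) [q29 → q36]; (viii) [q7 ∧ q18 → q19]; (xiii) [q39 ∧ q30 → q14]. Adds q3, q16, q27, q36, q19, q14.
Round 2: (x) [q16 → q22]; (xi) [q27 ∧ q3 → q9]. Adds q22, q9.
Round 3: (vi) [q9 ∧ q18 ∧ q22 → q2]; (vii) [q13 ∧ q22 → q21]. Adds q2, q21.
Round 4: (xiv) [q2 ∧ q18 → q31]. Adds q31.
Round 5: (xii) [q31 ∧ q36 ∧ q14 → q32]. Adds q32.
Closure: {q13, q14, q15, q16, q18, q19, q2, q20, q21, q22, q26, q27, q28, q29, q3, q30, q31, q32, q34, q36, q37, q39, q4, q7, q8, q9} — 26 facts.

26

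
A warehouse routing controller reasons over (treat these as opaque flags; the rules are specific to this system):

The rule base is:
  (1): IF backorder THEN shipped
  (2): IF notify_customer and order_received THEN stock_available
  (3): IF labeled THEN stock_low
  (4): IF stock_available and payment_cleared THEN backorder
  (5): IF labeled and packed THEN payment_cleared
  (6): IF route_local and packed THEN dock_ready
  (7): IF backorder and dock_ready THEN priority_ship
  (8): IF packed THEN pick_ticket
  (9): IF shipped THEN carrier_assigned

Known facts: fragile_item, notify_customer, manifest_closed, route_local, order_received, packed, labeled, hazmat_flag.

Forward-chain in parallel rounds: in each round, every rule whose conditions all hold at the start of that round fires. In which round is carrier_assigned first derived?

Round 1 — (2), (3), (5), (6), (8), derive stock_available, stock_low, payment_cleared, dock_ready, pick_ticket.
Round 2 — (4), derive backorder.
Round 3 — (1), (7), derive shipped, priority_ship.
Round 4 — (9), derive carrier_assigned.
carrier_assigned first appears in round 4.

4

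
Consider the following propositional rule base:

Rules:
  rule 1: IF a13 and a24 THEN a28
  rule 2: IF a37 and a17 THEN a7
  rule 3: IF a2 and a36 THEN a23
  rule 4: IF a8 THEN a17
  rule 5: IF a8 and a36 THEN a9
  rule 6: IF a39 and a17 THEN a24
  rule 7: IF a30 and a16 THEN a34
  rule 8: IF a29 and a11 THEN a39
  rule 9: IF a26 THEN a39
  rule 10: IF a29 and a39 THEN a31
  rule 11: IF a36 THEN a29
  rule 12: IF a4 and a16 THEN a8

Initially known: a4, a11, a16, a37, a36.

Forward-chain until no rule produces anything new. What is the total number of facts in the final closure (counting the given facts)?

13

Round 1: rule 11 [IF a36 THEN a29]; rule 12 [IF a4 and a16 THEN a8]. Adds a29, a8.
Round 2: rule 4 [IF a8 THEN a17]; rule 5 [IF a8 and a36 THEN a9]; rule 8 [IF a29 and a11 THEN a39]. Adds a17, a9, a39.
Round 3: rule 2 [IF a37 and a17 THEN a7]; rule 6 [IF a39 and a17 THEN a24]; rule 10 [IF a29 and a39 THEN a31]. Adds a7, a24, a31.
Closure: {a11, a16, a17, a24, a29, a31, a36, a37, a39, a4, a7, a8, a9} — 13 facts.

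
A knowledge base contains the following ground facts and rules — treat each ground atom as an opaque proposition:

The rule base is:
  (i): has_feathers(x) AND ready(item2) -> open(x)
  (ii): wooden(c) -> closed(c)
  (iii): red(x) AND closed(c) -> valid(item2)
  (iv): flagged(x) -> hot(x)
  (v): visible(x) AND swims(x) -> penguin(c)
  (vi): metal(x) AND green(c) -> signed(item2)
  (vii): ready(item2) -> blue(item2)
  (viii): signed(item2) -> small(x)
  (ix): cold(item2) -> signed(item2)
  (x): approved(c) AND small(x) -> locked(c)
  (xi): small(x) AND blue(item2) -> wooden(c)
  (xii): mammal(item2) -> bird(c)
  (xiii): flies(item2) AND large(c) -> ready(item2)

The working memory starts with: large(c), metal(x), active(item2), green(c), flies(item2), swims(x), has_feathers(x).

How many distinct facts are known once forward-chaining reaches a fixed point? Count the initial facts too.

14

Round 1: (vi) [metal(x) AND green(c) -> signed(item2)]; (xiii) [flies(item2) AND large(c) -> ready(item2)]. New: signed(item2), ready(item2).
Round 2: (i) [has_feathers(x) AND ready(item2) -> open(x)]; (vii) [ready(item2) -> blue(item2)]; (viii) [signed(item2) -> small(x)]. New: open(x), blue(item2), small(x).
Round 3: (xi) [small(x) AND blue(item2) -> wooden(c)]. New: wooden(c).
Round 4: (ii) [wooden(c) -> closed(c)]. New: closed(c).
Closure: {active(item2), blue(item2), closed(c), flies(item2), green(c), has_feathers(x), large(c), metal(x), open(x), ready(item2), signed(item2), small(x), swims(x), wooden(c)} — 14 facts.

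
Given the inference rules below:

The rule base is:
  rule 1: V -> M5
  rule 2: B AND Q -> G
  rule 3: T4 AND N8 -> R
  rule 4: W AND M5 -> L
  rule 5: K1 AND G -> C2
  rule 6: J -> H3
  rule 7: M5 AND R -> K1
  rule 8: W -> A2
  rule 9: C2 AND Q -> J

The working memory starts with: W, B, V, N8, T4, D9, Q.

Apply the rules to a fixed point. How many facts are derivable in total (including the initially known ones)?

16

[1] rule 1 [V -> M5]; rule 2 [B AND Q -> G]; rule 3 [T4 AND N8 -> R]; rule 8 [W -> A2]. ⇒ new: M5, G, R, A2.
[2] rule 4 [W AND M5 -> L]; rule 7 [M5 AND R -> K1]. ⇒ new: L, K1.
[3] rule 5 [K1 AND G -> C2]. ⇒ new: C2.
[4] rule 9 [C2 AND Q -> J]. ⇒ new: J.
[5] rule 6 [J -> H3]. ⇒ new: H3.
Closure: {A2, B, C2, D9, G, H3, J, K1, L, M5, N8, Q, R, T4, V, W} — 16 facts.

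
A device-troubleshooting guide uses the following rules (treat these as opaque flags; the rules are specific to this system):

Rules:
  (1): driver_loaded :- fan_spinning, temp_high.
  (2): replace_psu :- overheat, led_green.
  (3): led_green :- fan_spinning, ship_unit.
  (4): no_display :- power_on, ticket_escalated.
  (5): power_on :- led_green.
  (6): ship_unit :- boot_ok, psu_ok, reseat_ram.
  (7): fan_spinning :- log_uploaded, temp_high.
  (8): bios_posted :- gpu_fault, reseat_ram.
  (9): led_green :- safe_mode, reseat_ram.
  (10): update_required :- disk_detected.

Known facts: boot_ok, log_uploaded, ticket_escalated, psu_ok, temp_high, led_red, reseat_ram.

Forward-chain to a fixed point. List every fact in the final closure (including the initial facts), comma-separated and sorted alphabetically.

Round 1 — (6), (7), derive ship_unit, fan_spinning.
Round 2 — (1), (3), derive driver_loaded, led_green.
Round 3 — (5), derive power_on.
Round 4 — (4), derive no_display.

boot_ok, driver_loaded, fan_spinning, led_green, led_red, log_uploaded, no_display, power_on, psu_ok, reseat_ram, ship_unit, temp_high, ticket_escalated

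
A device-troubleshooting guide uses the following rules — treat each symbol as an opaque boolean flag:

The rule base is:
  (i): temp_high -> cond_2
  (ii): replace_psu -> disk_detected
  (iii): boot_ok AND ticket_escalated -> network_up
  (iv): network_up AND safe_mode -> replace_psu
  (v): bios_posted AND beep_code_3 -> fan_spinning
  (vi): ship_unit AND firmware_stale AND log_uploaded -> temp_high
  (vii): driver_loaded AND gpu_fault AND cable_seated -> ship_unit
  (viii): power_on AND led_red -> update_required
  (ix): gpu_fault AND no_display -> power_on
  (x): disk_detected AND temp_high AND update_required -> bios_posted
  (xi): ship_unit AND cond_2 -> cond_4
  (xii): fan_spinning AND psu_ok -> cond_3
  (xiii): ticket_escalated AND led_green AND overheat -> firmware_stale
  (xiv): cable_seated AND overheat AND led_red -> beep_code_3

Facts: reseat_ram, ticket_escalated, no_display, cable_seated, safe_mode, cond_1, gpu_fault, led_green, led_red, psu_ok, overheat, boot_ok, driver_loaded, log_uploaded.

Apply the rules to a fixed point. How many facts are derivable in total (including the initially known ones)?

28

Round 1 fires (iii), (vii), (ix), (xiii), (xiv), giving network_up, ship_unit, power_on, firmware_stale, beep_code_3.
Round 2 fires (iv), (vi), (viii), giving replace_psu, temp_high, update_required.
Round 3 fires (i), (ii), giving cond_2, disk_detected.
Round 4 fires (x), (xi), giving bios_posted, cond_4.
Round 5 fires (v), giving fan_spinning.
Round 6 fires (xii), giving cond_3.
Closure: {beep_code_3, bios_posted, boot_ok, cable_seated, cond_1, cond_2, cond_3, cond_4, disk_detected, driver_loaded, fan_spinning, firmware_stale, gpu_fault, led_green, led_red, log_uploaded, network_up, no_display, overheat, power_on, psu_ok, replace_psu, reseat_ram, safe_mode, ship_unit, temp_high, ticket_escalated, update_required} — 28 facts.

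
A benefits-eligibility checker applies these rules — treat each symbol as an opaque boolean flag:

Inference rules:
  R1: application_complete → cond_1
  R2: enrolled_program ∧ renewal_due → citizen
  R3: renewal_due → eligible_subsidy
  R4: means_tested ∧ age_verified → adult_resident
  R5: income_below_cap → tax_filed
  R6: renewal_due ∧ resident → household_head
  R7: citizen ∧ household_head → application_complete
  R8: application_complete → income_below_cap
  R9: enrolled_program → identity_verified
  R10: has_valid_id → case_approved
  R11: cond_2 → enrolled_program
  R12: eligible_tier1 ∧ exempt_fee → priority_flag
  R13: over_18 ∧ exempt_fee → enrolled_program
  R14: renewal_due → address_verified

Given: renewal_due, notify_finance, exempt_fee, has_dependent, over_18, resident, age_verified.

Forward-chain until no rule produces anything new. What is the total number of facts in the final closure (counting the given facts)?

Round 1: R3 [renewal_due → eligible_subsidy]; R6 [renewal_due ∧ resident → household_head]; R13 [over_18 ∧ exempt_fee → enrolled_program]; R14 [renewal_due → address_verified]. Adds eligible_subsidy, household_head, enrolled_program, address_verified.
Round 2: R2 [enrolled_program ∧ renewal_due → citizen]; R9 [enrolled_program → identity_verified]. Adds citizen, identity_verified.
Round 3: R7 [citizen ∧ household_head → application_complete]. Adds application_complete.
Round 4: R1 [application_complete → cond_1]; R8 [application_complete → income_below_cap]. Adds cond_1, income_below_cap.
Round 5: R5 [income_below_cap → tax_filed]. Adds tax_filed.
Closure: {address_verified, age_verified, application_complete, citizen, cond_1, eligible_subsidy, enrolled_program, exempt_fee, has_dependent, household_head, identity_verified, income_below_cap, notify_finance, over_18, renewal_due, resident, tax_filed} — 17 facts.

17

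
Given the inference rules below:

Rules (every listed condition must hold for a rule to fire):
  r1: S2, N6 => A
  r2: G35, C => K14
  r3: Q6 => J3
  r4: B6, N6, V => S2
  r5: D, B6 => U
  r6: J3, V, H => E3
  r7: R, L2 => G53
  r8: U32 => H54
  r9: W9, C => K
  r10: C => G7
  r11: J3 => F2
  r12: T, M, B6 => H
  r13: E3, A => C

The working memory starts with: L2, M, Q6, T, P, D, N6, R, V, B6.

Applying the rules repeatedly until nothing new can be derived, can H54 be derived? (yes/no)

Round 1: r3 [Q6 => J3]; r4 [B6, N6, V => S2]; r5 [D, B6 => U]; r7 [R, L2 => G53]; r12 [T, M, B6 => H]. New: J3, S2, U, G53, H.
Round 2: r1 [S2, N6 => A]; r6 [J3, V, H => E3]; r11 [J3 => F2]. New: A, E3, F2.
Round 3: r13 [E3, A => C]. New: C.
Round 4: r10 [C => G7]. New: G7.
Fixed point reached. H54 is concluded only by r8; r8 needs U32 (never derived).

no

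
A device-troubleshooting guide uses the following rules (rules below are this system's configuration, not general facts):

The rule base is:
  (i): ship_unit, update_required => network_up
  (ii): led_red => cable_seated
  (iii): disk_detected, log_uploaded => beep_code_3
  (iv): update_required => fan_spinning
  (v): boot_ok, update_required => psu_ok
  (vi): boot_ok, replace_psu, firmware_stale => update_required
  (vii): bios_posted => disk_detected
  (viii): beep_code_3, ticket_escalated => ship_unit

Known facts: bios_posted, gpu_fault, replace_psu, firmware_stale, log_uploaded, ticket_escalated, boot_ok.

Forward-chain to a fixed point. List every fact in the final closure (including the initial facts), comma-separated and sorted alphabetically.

Round 1 fires (vi), (vii), giving update_required, disk_detected.
Round 2 fires (iii), (iv), (v), giving beep_code_3, fan_spinning, psu_ok.
Round 3 fires (viii), giving ship_unit.
Round 4 fires (i), giving network_up.

beep_code_3, bios_posted, boot_ok, disk_detected, fan_spinning, firmware_stale, gpu_fault, log_uploaded, network_up, psu_ok, replace_psu, ship_unit, ticket_escalated, update_required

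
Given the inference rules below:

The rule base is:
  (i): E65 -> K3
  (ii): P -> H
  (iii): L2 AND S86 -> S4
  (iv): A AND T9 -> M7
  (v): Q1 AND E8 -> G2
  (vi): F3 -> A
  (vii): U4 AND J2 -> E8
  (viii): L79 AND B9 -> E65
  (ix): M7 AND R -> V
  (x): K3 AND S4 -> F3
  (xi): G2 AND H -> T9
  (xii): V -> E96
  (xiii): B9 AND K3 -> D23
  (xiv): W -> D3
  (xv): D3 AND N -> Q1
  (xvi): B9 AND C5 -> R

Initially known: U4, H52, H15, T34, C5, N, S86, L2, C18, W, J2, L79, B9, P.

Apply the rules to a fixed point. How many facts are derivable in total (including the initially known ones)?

30

[1] (ii) [P -> H]; (iii) [L2 AND S86 -> S4]; (vii) [U4 AND J2 -> E8]; (viii) [L79 AND B9 -> E65]; (xiv) [W -> D3]; (xvi) [B9 AND C5 -> R]. ⇒ new: H, S4, E8, E65, D3, R.
[2] (i) [E65 -> K3]; (xv) [D3 AND N -> Q1]. ⇒ new: K3, Q1.
[3] (v) [Q1 AND E8 -> G2]; (x) [K3 AND S4 -> F3]; (xiii) [B9 AND K3 -> D23]. ⇒ new: G2, F3, D23.
[4] (vi) [F3 -> A]; (xi) [G2 AND H -> T9]. ⇒ new: A, T9.
[5] (iv) [A AND T9 -> M7]. ⇒ new: M7.
[6] (ix) [M7 AND R -> V]. ⇒ new: V.
[7] (xii) [V -> E96]. ⇒ new: E96.
Closure: {A, B9, C18, C5, D23, D3, E65, E8, E96, F3, G2, H, H15, H52, J2, K3, L2, L79, M7, N, P, Q1, R, S4, S86, T34, T9, U4, V, W} — 30 facts.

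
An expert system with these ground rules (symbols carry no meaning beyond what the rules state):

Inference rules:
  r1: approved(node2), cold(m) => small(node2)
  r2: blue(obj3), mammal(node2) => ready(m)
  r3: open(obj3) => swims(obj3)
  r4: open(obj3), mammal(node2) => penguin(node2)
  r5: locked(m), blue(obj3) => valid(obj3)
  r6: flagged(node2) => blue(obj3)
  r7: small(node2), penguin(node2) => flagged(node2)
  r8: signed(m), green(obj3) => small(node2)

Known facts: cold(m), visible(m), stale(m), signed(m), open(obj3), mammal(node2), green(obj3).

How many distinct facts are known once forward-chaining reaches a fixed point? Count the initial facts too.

13

[1] r3 [open(obj3) => swims(obj3)]; r4 [open(obj3), mammal(node2) => penguin(node2)]; r8 [signed(m), green(obj3) => small(node2)]. ⇒ new: swims(obj3), penguin(node2), small(node2).
[2] r7 [small(node2), penguin(node2) => flagged(node2)]. ⇒ new: flagged(node2).
[3] r6 [flagged(node2) => blue(obj3)]. ⇒ new: blue(obj3).
[4] r2 [blue(obj3), mammal(node2) => ready(m)]. ⇒ new: ready(m).
Closure: {blue(obj3), cold(m), flagged(node2), green(obj3), mammal(node2), open(obj3), penguin(node2), ready(m), signed(m), small(node2), stale(m), swims(obj3), visible(m)} — 13 facts.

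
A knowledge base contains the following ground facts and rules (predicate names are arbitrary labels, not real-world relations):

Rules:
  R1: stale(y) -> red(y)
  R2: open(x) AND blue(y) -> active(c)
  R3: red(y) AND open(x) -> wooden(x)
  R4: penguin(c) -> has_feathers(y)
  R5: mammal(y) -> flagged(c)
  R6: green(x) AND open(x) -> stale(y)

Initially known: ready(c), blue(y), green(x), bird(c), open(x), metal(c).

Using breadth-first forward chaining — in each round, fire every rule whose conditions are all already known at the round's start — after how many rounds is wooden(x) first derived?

3

Round 1: R2 [open(x) AND blue(y) -> active(c)]; R6 [green(x) AND open(x) -> stale(y)]. Adds active(c), stale(y).
Round 2: R1 [stale(y) -> red(y)]. Adds red(y).
Round 3: R3 [red(y) AND open(x) -> wooden(x)]. Adds wooden(x).
wooden(x) first appears in round 3.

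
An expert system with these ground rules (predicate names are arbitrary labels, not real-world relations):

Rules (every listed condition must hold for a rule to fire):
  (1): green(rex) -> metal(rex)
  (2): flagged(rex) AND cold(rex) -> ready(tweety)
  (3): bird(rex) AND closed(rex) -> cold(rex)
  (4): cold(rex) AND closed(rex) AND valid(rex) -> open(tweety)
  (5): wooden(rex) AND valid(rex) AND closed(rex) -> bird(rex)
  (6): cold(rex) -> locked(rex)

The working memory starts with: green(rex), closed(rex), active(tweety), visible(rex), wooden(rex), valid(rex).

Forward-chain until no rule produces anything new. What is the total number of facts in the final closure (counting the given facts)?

Round 1: (1) [green(rex) -> metal(rex)]; (5) [wooden(rex) AND valid(rex) AND closed(rex) -> bird(rex)]. Adds metal(rex), bird(rex).
Round 2: (3) [bird(rex) AND closed(rex) -> cold(rex)]. Adds cold(rex).
Round 3: (4) [cold(rex) AND closed(rex) AND valid(rex) -> open(tweety)]; (6) [cold(rex) -> locked(rex)]. Adds open(tweety), locked(rex).
Closure: {active(tweety), bird(rex), closed(rex), cold(rex), green(rex), locked(rex), metal(rex), open(tweety), valid(rex), visible(rex), wooden(rex)} — 11 facts.

11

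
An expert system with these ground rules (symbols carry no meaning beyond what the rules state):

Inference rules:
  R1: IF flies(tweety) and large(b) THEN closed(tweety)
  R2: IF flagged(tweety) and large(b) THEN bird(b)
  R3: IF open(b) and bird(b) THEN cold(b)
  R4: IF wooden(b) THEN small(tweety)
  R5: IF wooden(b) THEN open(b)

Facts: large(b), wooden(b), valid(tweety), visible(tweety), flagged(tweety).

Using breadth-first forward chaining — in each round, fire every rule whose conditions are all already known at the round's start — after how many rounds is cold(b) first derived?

[1] R2 [IF flagged(tweety) and large(b) THEN bird(b)]; R4 [IF wooden(b) THEN small(tweety)]; R5 [IF wooden(b) THEN open(b)]. ⇒ new: bird(b), small(tweety), open(b).
[2] R3 [IF open(b) and bird(b) THEN cold(b)]. ⇒ new: cold(b).
cold(b) first appears in round 2.

2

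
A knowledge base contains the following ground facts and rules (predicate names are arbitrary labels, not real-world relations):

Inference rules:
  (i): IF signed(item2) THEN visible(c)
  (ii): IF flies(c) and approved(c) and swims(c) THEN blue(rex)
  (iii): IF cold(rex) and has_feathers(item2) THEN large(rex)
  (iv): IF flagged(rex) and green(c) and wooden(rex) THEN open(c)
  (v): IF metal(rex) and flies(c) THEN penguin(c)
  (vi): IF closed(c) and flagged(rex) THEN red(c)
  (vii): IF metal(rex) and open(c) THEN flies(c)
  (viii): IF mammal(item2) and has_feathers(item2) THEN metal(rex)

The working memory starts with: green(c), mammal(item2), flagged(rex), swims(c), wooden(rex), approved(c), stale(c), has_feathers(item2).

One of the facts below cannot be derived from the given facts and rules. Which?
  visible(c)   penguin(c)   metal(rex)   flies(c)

[1] (iv) [IF flagged(rex) and green(c) and wooden(rex) THEN open(c)]; (viii) [IF mammal(item2) and has_feathers(item2) THEN metal(rex)]. ⇒ new: open(c), metal(rex).
[2] (vii) [IF metal(rex) and open(c) THEN flies(c)]. ⇒ new: flies(c).
[3] (ii) [IF flies(c) and approved(c) and swims(c) THEN blue(rex)]; (v) [IF metal(rex) and flies(c) THEN penguin(c)]. ⇒ new: blue(rex), penguin(c).
Derived: flies(c) (round 2), metal(rex) (round 1), penguin(c) (round 3). visible(c) never appears in any round.

visible(c)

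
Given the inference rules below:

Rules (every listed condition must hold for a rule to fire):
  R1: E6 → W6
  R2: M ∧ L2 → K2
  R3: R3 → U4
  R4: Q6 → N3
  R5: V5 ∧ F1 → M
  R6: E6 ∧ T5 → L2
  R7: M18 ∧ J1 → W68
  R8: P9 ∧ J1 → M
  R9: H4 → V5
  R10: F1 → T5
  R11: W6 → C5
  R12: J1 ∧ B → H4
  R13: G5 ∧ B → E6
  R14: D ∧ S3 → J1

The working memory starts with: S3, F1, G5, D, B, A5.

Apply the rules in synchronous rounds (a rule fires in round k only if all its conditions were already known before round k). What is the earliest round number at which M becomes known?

Round 1 — R10, R13, R14, derive T5, E6, J1.
Round 2 — R1, R6, R12, derive W6, L2, H4.
Round 3 — R9, R11, derive V5, C5.
Round 4 — R5, derive M.
M first appears in round 4.

4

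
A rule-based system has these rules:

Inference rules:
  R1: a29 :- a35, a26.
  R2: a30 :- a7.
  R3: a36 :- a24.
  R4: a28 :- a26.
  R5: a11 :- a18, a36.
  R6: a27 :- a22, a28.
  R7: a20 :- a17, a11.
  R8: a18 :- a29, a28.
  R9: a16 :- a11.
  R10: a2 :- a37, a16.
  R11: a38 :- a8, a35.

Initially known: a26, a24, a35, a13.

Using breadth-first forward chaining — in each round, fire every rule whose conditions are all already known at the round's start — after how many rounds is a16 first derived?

4

[1] R1 [a29 :- a35, a26.]; R3 [a36 :- a24.]; R4 [a28 :- a26.]. ⇒ new: a29, a36, a28.
[2] R8 [a18 :- a29, a28.]. ⇒ new: a18.
[3] R5 [a11 :- a18, a36.]. ⇒ new: a11.
[4] R9 [a16 :- a11.]. ⇒ new: a16.
a16 first appears in round 4.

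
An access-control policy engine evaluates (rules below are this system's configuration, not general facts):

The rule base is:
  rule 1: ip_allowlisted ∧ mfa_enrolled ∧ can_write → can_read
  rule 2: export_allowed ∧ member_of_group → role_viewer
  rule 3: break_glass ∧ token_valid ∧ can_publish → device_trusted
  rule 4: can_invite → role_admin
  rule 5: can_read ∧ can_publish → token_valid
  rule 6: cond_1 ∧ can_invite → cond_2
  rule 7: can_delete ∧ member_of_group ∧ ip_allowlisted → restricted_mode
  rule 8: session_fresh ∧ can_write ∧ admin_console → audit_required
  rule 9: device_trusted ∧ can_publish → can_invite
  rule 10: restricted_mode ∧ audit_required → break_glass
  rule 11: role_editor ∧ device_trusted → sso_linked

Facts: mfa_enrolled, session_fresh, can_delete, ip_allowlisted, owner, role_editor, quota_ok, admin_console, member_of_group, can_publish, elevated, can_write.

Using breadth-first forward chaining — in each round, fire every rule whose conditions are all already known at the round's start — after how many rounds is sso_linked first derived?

Round 1: rule 1 [ip_allowlisted ∧ mfa_enrolled ∧ can_write → can_read]; rule 7 [can_delete ∧ member_of_group ∧ ip_allowlisted → restricted_mode]; rule 8 [session_fresh ∧ can_write ∧ admin_console → audit_required]. Adds can_read, restricted_mode, audit_required.
Round 2: rule 5 [can_read ∧ can_publish → token_valid]; rule 10 [restricted_mode ∧ audit_required → break_glass]. Adds token_valid, break_glass.
Round 3: rule 3 [break_glass ∧ token_valid ∧ can_publish → device_trusted]. Adds device_trusted.
Round 4: rule 9 [device_trusted ∧ can_publish → can_invite]; rule 11 [role_editor ∧ device_trusted → sso_linked]. Adds can_invite, sso_linked.
sso_linked first appears in round 4.

4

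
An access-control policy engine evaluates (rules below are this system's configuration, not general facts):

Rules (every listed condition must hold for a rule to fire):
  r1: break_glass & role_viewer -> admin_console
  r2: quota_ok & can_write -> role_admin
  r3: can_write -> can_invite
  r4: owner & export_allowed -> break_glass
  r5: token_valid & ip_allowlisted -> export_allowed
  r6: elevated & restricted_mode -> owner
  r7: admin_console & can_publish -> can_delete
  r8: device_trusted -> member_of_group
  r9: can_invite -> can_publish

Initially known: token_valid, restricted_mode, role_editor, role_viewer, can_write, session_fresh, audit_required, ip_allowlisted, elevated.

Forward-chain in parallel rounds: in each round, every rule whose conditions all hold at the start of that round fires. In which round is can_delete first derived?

Round 1: r3 [can_write -> can_invite]; r5 [token_valid & ip_allowlisted -> export_allowed]; r6 [elevated & restricted_mode -> owner]. New: can_invite, export_allowed, owner.
Round 2: r4 [owner & export_allowed -> break_glass]; r9 [can_invite -> can_publish]. New: break_glass, can_publish.
Round 3: r1 [break_glass & role_viewer -> admin_console]. New: admin_console.
Round 4: r7 [admin_console & can_publish -> can_delete]. New: can_delete.
can_delete first appears in round 4.

4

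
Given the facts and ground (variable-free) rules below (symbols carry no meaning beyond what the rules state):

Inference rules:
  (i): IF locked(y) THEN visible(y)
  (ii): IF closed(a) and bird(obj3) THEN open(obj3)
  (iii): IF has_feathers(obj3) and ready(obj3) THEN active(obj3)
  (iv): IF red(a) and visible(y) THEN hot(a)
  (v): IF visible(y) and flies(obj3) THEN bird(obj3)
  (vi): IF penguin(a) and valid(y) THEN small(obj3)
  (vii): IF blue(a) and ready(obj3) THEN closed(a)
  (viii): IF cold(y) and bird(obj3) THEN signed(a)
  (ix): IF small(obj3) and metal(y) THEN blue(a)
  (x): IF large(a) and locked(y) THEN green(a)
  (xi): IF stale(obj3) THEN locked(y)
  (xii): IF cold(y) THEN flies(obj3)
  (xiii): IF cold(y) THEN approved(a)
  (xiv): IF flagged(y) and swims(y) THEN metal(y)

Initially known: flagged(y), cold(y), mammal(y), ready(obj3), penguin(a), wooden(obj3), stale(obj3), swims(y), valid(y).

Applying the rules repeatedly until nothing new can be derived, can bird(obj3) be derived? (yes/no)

yes

Round 1 fires (vi), (xi), (xii), (xiii), (xiv), giving small(obj3), locked(y), flies(obj3), approved(a), metal(y).
Round 2 fires (i), (ix), giving visible(y), blue(a).
Round 3 fires (v), (vii), giving bird(obj3), closed(a).
Round 4 fires (ii), (viii), giving open(obj3), signed(a).
bird(obj3) appears in round 3, so it is derivable.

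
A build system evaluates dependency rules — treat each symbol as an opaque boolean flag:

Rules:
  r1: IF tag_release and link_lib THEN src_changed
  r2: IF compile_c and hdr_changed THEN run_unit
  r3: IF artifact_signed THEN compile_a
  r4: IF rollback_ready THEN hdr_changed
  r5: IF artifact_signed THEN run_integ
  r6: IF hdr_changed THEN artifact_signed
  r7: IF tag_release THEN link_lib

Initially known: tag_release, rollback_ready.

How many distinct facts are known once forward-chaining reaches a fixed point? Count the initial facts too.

8

Round 1 — r4, r7, derive hdr_changed, link_lib.
Round 2 — r1, r6, derive src_changed, artifact_signed.
Round 3 — r3, r5, derive compile_a, run_integ.
Closure: {artifact_signed, compile_a, hdr_changed, link_lib, rollback_ready, run_integ, src_changed, tag_release} — 8 facts.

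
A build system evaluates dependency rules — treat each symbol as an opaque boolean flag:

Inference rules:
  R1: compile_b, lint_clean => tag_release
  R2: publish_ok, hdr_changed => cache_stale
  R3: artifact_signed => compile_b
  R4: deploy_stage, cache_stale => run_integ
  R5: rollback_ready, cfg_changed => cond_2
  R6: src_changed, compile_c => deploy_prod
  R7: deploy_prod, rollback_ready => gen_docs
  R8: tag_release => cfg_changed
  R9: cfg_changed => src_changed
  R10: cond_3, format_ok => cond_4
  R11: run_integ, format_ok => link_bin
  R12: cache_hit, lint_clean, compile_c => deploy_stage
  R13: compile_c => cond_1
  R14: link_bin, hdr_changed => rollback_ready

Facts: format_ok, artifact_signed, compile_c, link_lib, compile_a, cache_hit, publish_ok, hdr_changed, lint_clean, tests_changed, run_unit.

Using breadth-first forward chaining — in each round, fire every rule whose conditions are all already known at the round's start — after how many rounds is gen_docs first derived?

Round 1: R2 [publish_ok, hdr_changed => cache_stale]; R3 [artifact_signed => compile_b]; R12 [cache_hit, lint_clean, compile_c => deploy_stage]; R13 [compile_c => cond_1]. New: cache_stale, compile_b, deploy_stage, cond_1.
Round 2: R1 [compile_b, lint_clean => tag_release]; R4 [deploy_stage, cache_stale => run_integ]. New: tag_release, run_integ.
Round 3: R8 [tag_release => cfg_changed]; R11 [run_integ, format_ok => link_bin]. New: cfg_changed, link_bin.
Round 4: R9 [cfg_changed => src_changed]; R14 [link_bin, hdr_changed => rollback_ready]. New: src_changed, rollback_ready.
Round 5: R5 [rollback_ready, cfg_changed => cond_2]; R6 [src_changed, compile_c => deploy_prod]. New: cond_2, deploy_prod.
Round 6: R7 [deploy_prod, rollback_ready => gen_docs]. New: gen_docs.
gen_docs first appears in round 6.

6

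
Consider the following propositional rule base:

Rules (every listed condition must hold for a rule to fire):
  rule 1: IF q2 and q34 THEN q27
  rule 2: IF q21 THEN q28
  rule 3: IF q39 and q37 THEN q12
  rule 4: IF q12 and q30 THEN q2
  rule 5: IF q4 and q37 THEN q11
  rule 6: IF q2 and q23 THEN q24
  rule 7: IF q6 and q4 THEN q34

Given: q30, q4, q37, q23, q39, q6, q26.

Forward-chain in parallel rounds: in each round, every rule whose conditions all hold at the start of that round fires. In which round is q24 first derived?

[1] rule 3 [IF q39 and q37 THEN q12]; rule 5 [IF q4 and q37 THEN q11]; rule 7 [IF q6 and q4 THEN q34]. ⇒ new: q12, q11, q34.
[2] rule 4 [IF q12 and q30 THEN q2]. ⇒ new: q2.
[3] rule 1 [IF q2 and q34 THEN q27]; rule 6 [IF q2 and q23 THEN q24]. ⇒ new: q27, q24.
q24 first appears in round 3.

3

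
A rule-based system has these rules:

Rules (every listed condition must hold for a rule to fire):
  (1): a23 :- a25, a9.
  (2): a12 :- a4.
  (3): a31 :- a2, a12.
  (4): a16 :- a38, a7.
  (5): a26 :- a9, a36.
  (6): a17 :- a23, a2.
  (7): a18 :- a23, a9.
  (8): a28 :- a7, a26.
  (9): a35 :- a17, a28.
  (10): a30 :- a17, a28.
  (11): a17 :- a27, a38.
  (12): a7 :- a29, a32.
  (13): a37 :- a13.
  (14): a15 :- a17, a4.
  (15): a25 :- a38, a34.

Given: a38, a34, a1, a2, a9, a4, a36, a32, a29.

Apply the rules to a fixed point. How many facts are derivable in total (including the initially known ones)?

22

[1] (2) [a12 :- a4.]; (5) [a26 :- a9, a36.]; (12) [a7 :- a29, a32.]; (15) [a25 :- a38, a34.]. ⇒ new: a12, a26, a7, a25.
[2] (1) [a23 :- a25, a9.]; (3) [a31 :- a2, a12.]; (4) [a16 :- a38, a7.]; (8) [a28 :- a7, a26.]. ⇒ new: a23, a31, a16, a28.
[3] (6) [a17 :- a23, a2.]; (7) [a18 :- a23, a9.]. ⇒ new: a17, a18.
[4] (9) [a35 :- a17, a28.]; (10) [a30 :- a17, a28.]; (14) [a15 :- a17, a4.]. ⇒ new: a35, a30, a15.
Closure: {a1, a12, a15, a16, a17, a18, a2, a23, a25, a26, a28, a29, a30, a31, a32, a34, a35, a36, a38, a4, a7, a9} — 22 facts.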